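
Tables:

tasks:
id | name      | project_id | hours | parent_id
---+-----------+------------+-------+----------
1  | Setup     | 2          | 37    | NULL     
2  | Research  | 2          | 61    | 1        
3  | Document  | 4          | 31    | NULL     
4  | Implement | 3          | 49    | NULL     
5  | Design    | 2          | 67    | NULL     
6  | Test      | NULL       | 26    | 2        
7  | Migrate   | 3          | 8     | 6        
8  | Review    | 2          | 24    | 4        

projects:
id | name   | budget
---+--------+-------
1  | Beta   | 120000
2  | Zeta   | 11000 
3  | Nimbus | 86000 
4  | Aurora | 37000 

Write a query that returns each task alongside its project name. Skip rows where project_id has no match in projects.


INNER JOIN keeps only tasks rows whose project_id matches an id in projects. Walk through each task:
  - task 1 (Setup): project_id=2 -> matches Zeta
  - task 2 (Research): project_id=2 -> matches Zeta
  - task 3 (Document): project_id=4 -> matches Aurora
  - task 4 (Implement): project_id=3 -> matches Nimbus
  - task 5 (Design): project_id=2 -> matches Zeta
  - task 6 (Test): project_id=NULL, no match -> dropped
  - task 7 (Migrate): project_id=3 -> matches Nimbus
  - task 8 (Review): project_id=2 -> matches Zeta
So 1 of 8 rows is dropped.

SQL:
SELECT a.name, b.name AS project
FROM tasks a
INNER JOIN projects b ON a.project_id = b.id

Result:
name      | project
----------+--------
Setup     | Zeta   
Research  | Zeta   
Document  | Aurora 
Implement | Nimbus 
Design    | Zeta   
Migrate   | Nimbus 
Review    | Zeta   


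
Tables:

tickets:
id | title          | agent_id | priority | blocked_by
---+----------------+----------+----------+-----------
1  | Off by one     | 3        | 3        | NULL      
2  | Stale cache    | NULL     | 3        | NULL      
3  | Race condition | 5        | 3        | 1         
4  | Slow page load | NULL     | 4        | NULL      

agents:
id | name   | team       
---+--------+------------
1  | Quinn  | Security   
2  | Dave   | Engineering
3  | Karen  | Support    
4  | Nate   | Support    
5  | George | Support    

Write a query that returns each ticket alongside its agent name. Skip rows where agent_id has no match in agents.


INNER JOIN keeps only tickets rows whose agent_id matches an id in agents. Walk through each ticket:
  - ticket 1 (Off by one): agent_id=3 -> matches Karen
  - ticket 2 (Stale cache): agent_id=NULL, no match -> dropped
  - ticket 3 (Race condition): agent_id=5 -> matches George
  - ticket 4 (Slow page load): agent_id=NULL, no match -> dropped
So 2 of 4 rows are dropped.

SQL:
SELECT a.title, b.name AS agent
FROM tickets a
INNER JOIN agents b ON a.agent_id = b.id

Result:
title          | agent 
---------------+-------
Off by one     | Karen 
Race condition | George


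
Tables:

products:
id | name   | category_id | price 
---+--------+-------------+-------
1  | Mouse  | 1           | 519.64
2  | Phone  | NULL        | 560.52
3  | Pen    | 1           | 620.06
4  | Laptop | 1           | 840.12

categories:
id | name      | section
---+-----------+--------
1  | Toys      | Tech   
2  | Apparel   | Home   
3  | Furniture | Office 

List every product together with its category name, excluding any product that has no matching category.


INNER JOIN keeps only products rows whose category_id matches an id in categories. Walk through each product:
  - product 1 (Mouse): category_id=1 -> matches Toys
  - product 2 (Phone): category_id=NULL, no match -> dropped
  - product 3 (Pen): category_id=1 -> matches Toys
  - product 4 (Laptop): category_id=1 -> matches Toys
So 1 of 4 rows is dropped.

SQL:
SELECT a.name, b.name AS category
FROM products a
INNER JOIN categories b ON a.category_id = b.id

Result:
name   | category
-------+---------
Mouse  | Toys    
Pen    | Toys    
Laptop | Toys    


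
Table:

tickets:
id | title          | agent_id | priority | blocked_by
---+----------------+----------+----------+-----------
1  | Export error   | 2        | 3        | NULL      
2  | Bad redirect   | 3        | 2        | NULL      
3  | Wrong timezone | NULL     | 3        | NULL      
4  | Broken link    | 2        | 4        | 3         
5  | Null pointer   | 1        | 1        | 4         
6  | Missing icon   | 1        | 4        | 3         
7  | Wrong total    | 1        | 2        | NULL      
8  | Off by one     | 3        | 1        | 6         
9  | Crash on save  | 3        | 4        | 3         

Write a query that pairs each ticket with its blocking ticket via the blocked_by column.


This is a self-join: tickets is joined to a second copy of itself, matching each row's blocked_by to another row's id. Use LEFT JOIN so rows with blocked_by=NULL are kept.
  - ticket 1 (Export error): blocked_by=NULL -> NULL
  - ticket 2 (Bad redirect): blocked_by=NULL -> NULL
  - ticket 3 (Wrong timezone): blocked_by=NULL -> NULL
  - ticket 4 (Broken link): blocked_by=3 -> Wrong timezone
  - ticket 5 (Null pointer): blocked_by=4 -> Broken link
  - ticket 6 (Missing icon): blocked_by=3 -> Wrong timezone
  - ticket 7 (Wrong total): blocked_by=NULL -> NULL
  - ticket 8 (Off by one): blocked_by=6 -> Missing icon
  - ticket 9 (Crash on save): blocked_by=3 -> Wrong timezone

SQL:
SELECT a.title AS item, b.title AS blocked_by
FROM tickets a
LEFT JOIN tickets b ON a.blocked_by = b.id

Result:
item           | blocked_by    
---------------+---------------
Export error   | NULL          
Bad redirect   | NULL          
Wrong timezone | NULL          
Broken link    | Wrong timezone
Null pointer   | Broken link   
Missing icon   | Wrong timezone
Wrong total    | NULL          
Off by one     | Missing icon  
Crash on save  | Wrong timezone


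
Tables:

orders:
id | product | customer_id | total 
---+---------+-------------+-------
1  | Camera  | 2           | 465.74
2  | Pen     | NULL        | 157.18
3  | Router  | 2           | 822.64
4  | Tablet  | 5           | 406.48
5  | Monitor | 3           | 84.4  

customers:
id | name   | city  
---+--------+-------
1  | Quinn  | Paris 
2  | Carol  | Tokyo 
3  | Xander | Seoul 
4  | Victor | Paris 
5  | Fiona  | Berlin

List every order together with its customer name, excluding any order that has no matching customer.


INNER JOIN keeps only orders rows whose customer_id matches an id in customers. Walk through each order:
  - order 1 (Camera): customer_id=2 -> matches Carol
  - order 2 (Pen): customer_id=NULL, no match -> dropped
  - order 3 (Router): customer_id=2 -> matches Carol
  - order 4 (Tablet): customer_id=5 -> matches Fiona
  - order 5 (Monitor): customer_id=3 -> matches Xander
So 1 of 5 rows is dropped.

SQL:
SELECT a.product, b.name AS customer
FROM orders a
INNER JOIN customers b ON a.customer_id = b.id

Result:
product | customer
--------+---------
Camera  | Carol   
Router  | Carol   
Tablet  | Fiona   
Monitor | Xander  


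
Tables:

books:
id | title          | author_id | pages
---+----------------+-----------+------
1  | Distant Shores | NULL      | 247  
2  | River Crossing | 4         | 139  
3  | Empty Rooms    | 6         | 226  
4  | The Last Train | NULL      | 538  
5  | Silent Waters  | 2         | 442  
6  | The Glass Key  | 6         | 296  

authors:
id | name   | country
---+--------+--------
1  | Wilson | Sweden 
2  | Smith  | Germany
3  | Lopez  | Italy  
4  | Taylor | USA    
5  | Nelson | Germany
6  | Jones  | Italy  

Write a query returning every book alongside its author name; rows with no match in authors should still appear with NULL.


LEFT JOIN keeps every row from books (the left table); where author_id has no match in authors, the author columns become NULL. Walk through each book:
  - book 1 (Distant Shores): author_id=NULL, no match -> kept with NULL
  - book 2 (River Crossing): author_id=4 -> matches Taylor
  - book 3 (Empty Rooms): author_id=6 -> matches Jones
  - book 4 (The Last Train): author_id=NULL, no match -> kept with NULL
  - book 5 (Silent Waters): author_id=2 -> matches Smith
  - book 6 (The Glass Key): author_id=6 -> matches Jones
All 6 rows appear; 2 have NULL author.

SQL:
SELECT a.title, b.name AS author
FROM books a
LEFT JOIN authors b ON a.author_id = b.id

Result:
title          | author
---------------+-------
Distant Shores | NULL  
River Crossing | Taylor
Empty Rooms    | Jones 
The Last Train | NULL  
Silent Waters  | Smith 
The Glass Key  | Jones 


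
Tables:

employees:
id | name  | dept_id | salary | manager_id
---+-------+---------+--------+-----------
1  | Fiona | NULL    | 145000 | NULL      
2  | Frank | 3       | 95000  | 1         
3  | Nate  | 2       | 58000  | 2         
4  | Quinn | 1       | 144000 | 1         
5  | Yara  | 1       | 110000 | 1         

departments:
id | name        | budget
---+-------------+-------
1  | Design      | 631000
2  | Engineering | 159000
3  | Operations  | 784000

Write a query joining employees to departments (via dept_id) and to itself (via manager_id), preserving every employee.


Two LEFT JOINs from the same base table employees: one to departments via dept_id, one to employees itself via manager_id. Both are LEFT so every employee is preserved.
Match against departments:
  - employee 1 (Fiona): dept_id=NULL, no match -> kept with NULL
  - employee 2 (Frank): dept_id=3 -> matches Operations
  - employee 3 (Nate): dept_id=2 -> matches Engineering
  - employee 4 (Quinn): dept_id=1 -> matches Design
  - employee 5 (Yara): dept_id=1 -> matches Design
Match against employees (self):
  - employee 1 (Fiona): manager_id=NULL -> NULL
  - employee 2 (Frank): manager_id=1 -> Fiona
  - employee 3 (Nate): manager_id=2 -> Frank
  - employee 4 (Quinn): manager_id=1 -> Fiona
  - employee 5 (Yara): manager_id=1 -> Fiona

SQL:
SELECT a.name, b.name AS department, c.name AS manager
FROM employees a
LEFT JOIN departments b ON a.dept_id = b.id
LEFT JOIN employees c ON a.manager_id = c.id

Result:
name  | department  | manager
------+-------------+--------
Fiona | NULL        | NULL   
Frank | Operations  | Fiona  
Nate  | Engineering | Frank  
Quinn | Design      | Fiona  
Yara  | Design      | Fiona  


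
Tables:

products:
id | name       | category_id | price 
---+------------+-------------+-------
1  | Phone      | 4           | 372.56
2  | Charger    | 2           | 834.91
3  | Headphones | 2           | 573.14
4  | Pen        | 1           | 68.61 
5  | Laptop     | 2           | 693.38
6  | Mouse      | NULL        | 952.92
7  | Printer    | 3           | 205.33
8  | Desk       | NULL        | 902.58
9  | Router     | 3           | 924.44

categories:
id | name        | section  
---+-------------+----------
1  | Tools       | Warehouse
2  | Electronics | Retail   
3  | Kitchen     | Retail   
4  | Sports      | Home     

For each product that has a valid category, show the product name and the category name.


INNER JOIN keeps only products rows whose category_id matches an id in categories. Walk through each product:
  - product 1 (Phone): category_id=4 -> matches Sports
  - product 2 (Charger): category_id=2 -> matches Electronics
  - product 3 (Headphones): category_id=2 -> matches Electronics
  - product 4 (Pen): category_id=1 -> matches Tools
  - product 5 (Laptop): category_id=2 -> matches Electronics
  - product 6 (Mouse): category_id=NULL, no match -> dropped
  - product 7 (Printer): category_id=3 -> matches Kitchen
  - product 8 (Desk): category_id=NULL, no match -> dropped
  - product 9 (Router): category_id=3 -> matches Kitchen
So 2 of 9 rows are dropped.

SQL:
SELECT a.name, b.name AS category
FROM products a
INNER JOIN categories b ON a.category_id = b.id

Result:
name       | category   
-----------+------------
Phone      | Sports     
Charger    | Electronics
Headphones | Electronics
Pen        | Tools      
Laptop     | Electronics
Printer    | Kitchen    
Router     | Kitchen    


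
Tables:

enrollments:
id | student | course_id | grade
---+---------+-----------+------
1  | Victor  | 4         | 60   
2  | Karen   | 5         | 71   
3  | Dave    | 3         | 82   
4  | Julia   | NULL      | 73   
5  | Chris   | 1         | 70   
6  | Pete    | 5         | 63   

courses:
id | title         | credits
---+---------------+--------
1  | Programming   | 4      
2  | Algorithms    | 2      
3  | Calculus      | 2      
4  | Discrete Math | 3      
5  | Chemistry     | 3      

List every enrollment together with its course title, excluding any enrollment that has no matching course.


INNER JOIN keeps only enrollments rows whose course_id matches an id in courses. Walk through each enrollment:
  - enrollment 1 (Victor): course_id=4 -> matches Discrete Math
  - enrollment 2 (Karen): course_id=5 -> matches Chemistry
  - enrollment 3 (Dave): course_id=3 -> matches Calculus
  - enrollment 4 (Julia): course_id=NULL, no match -> dropped
  - enrollment 5 (Chris): course_id=1 -> matches Programming
  - enrollment 6 (Pete): course_id=5 -> matches Chemistry
So 1 of 6 rows is dropped.

SQL:
SELECT a.student, b.title AS course
FROM enrollments a
INNER JOIN courses b ON a.course_id = b.id

Result:
student | course       
--------+--------------
Victor  | Discrete Math
Karen   | Chemistry    
Dave    | Calculus     
Chris   | Programming  
Pete    | Chemistry    


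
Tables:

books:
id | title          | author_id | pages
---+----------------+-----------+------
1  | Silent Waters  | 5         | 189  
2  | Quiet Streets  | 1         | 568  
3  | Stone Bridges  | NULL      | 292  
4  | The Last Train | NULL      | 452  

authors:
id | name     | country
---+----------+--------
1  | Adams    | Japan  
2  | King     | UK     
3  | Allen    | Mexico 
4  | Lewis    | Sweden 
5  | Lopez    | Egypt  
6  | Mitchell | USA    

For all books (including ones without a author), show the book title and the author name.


LEFT JOIN keeps every row from books (the left table); where author_id has no match in authors, the author columns become NULL. Walk through each book:
  - book 1 (Silent Waters): author_id=5 -> matches Lopez
  - book 2 (Quiet Streets): author_id=1 -> matches Adams
  - book 3 (Stone Bridges): author_id=NULL, no match -> kept with NULL
  - book 4 (The Last Train): author_id=NULL, no match -> kept with NULL
All 4 rows appear; 2 have NULL author.

SQL:
SELECT a.title, b.name AS author
FROM books a
LEFT JOIN authors b ON a.author_id = b.id

Result:
title          | author
---------------+-------
Silent Waters  | Lopez 
Quiet Streets  | Adams 
Stone Bridges  | NULL  
The Last Train | NULL  


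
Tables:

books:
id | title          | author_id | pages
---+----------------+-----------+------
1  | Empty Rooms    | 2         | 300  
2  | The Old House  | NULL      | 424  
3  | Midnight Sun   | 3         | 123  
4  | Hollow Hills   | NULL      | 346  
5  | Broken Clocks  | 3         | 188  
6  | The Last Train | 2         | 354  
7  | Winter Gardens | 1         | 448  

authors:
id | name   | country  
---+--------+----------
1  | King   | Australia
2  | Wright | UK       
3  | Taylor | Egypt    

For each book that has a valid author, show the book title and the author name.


INNER JOIN keeps only books rows whose author_id matches an id in authors. Walk through each book:
  - book 1 (Empty Rooms): author_id=2 -> matches Wright
  - book 2 (The Old House): author_id=NULL, no match -> dropped
  - book 3 (Midnight Sun): author_id=3 -> matches Taylor
  - book 4 (Hollow Hills): author_id=NULL, no match -> dropped
  - book 5 (Broken Clocks): author_id=3 -> matches Taylor
  - book 6 (The Last Train): author_id=2 -> matches Wright
  - book 7 (Winter Gardens): author_id=1 -> matches King
So 2 of 7 rows are dropped.

SQL:
SELECT a.title, b.name AS author
FROM books a
INNER JOIN authors b ON a.author_id = b.id

Result:
title          | author
---------------+-------
Empty Rooms    | Wright
Midnight Sun   | Taylor
Broken Clocks  | Taylor
The Last Train | Wright
Winter Gardens | King  


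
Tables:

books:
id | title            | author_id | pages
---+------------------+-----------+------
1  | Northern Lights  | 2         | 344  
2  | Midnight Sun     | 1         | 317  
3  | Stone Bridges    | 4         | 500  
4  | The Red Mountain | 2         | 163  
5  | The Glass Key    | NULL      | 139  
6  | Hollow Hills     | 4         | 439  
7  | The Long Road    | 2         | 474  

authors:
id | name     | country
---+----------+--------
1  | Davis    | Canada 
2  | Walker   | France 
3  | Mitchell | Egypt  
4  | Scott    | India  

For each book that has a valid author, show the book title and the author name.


INNER JOIN keeps only books rows whose author_id matches an id in authors. Walk through each book:
  - book 1 (Northern Lights): author_id=2 -> matches Walker
  - book 2 (Midnight Sun): author_id=1 -> matches Davis
  - book 3 (Stone Bridges): author_id=4 -> matches Scott
  - book 4 (The Red Mountain): author_id=2 -> matches Walker
  - book 5 (The Glass Key): author_id=NULL, no match -> dropped
  - book 6 (Hollow Hills): author_id=4 -> matches Scott
  - book 7 (The Long Road): author_id=2 -> matches Walker
So 1 of 7 rows is dropped.

SQL:
SELECT a.title, b.name AS author
FROM books a
INNER JOIN authors b ON a.author_id = b.id

Result:
title            | author
-----------------+-------
Northern Lights  | Walker
Midnight Sun     | Davis 
Stone Bridges    | Scott 
The Red Mountain | Walker
Hollow Hills     | Scott 
The Long Road    | Walker


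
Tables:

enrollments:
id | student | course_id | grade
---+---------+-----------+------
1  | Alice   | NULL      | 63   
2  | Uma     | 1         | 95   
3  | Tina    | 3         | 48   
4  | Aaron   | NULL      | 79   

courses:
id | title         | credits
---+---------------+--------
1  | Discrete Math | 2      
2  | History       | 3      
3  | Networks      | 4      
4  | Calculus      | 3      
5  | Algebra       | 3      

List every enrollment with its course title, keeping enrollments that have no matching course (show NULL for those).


LEFT JOIN keeps every row from enrollments (the left table); where course_id has no match in courses, the course columns become NULL. Walk through each enrollment:
  - enrollment 1 (Alice): course_id=NULL, no match -> kept with NULL
  - enrollment 2 (Uma): course_id=1 -> matches Discrete Math
  - enrollment 3 (Tina): course_id=3 -> matches Networks
  - enrollment 4 (Aaron): course_id=NULL, no match -> kept with NULL
All 4 rows appear; 2 have NULL course.

SQL:
SELECT a.student, b.title AS course
FROM enrollments a
LEFT JOIN courses b ON a.course_id = b.id

Result:
student | course       
--------+--------------
Alice   | NULL         
Uma     | Discrete Math
Tina    | Networks     
Aaron   | NULL         


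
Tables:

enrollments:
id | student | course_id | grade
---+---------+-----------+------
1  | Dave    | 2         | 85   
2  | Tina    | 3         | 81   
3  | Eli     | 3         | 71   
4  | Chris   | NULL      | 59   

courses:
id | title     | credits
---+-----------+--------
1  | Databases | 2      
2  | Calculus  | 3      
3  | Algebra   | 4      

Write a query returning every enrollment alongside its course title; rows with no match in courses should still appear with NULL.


LEFT JOIN keeps every row from enrollments (the left table); where course_id has no match in courses, the course columns become NULL. Walk through each enrollment:
  - enrollment 1 (Dave): course_id=2 -> matches Calculus
  - enrollment 2 (Tina): course_id=3 -> matches Algebra
  - enrollment 3 (Eli): course_id=3 -> matches Algebra
  - enrollment 4 (Chris): course_id=NULL, no match -> kept with NULL
All 4 rows appear; 1 has NULL course.

SQL:
SELECT a.student, b.title AS course
FROM enrollments a
LEFT JOIN courses b ON a.course_id = b.id

Result:
student | course  
--------+---------
Dave    | Calculus
Tina    | Algebra 
Eli     | Algebra 
Chris   | NULL    


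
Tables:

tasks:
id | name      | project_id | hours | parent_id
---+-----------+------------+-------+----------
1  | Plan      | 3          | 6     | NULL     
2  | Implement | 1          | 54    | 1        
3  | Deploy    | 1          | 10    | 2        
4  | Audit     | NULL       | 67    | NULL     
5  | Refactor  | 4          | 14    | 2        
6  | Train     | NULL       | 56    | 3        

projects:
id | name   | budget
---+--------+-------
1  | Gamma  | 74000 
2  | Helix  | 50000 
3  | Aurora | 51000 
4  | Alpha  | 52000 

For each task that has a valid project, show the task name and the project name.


INNER JOIN keeps only tasks rows whose project_id matches an id in projects. Walk through each task:
  - task 1 (Plan): project_id=3 -> matches Aurora
  - task 2 (Implement): project_id=1 -> matches Gamma
  - task 3 (Deploy): project_id=1 -> matches Gamma
  - task 4 (Audit): project_id=NULL, no match -> dropped
  - task 5 (Refactor): project_id=4 -> matches Alpha
  - task 6 (Train): project_id=NULL, no match -> dropped
So 2 of 6 rows are dropped.

SQL:
SELECT a.name, b.name AS project
FROM tasks a
INNER JOIN projects b ON a.project_id = b.id

Result:
name      | project
----------+--------
Plan      | Aurora 
Implement | Gamma  
Deploy    | Gamma  
Refactor  | Alpha  


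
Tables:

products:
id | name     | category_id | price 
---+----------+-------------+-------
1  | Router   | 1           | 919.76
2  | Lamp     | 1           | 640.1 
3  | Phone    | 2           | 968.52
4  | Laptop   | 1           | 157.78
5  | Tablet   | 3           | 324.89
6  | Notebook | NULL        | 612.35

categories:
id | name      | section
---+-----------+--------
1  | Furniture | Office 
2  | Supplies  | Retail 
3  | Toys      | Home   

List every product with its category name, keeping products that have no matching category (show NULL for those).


LEFT JOIN keeps every row from products (the left table); where category_id has no match in categories, the category columns become NULL. Walk through each product:
  - product 1 (Router): category_id=1 -> matches Furniture
  - product 2 (Lamp): category_id=1 -> matches Furniture
  - product 3 (Phone): category_id=2 -> matches Supplies
  - product 4 (Laptop): category_id=1 -> matches Furniture
  - product 5 (Tablet): category_id=3 -> matches Toys
  - product 6 (Notebook): category_id=NULL, no match -> kept with NULL
All 6 rows appear; 1 has NULL category.

SQL:
SELECT a.name, b.name AS category
FROM products a
LEFT JOIN categories b ON a.category_id = b.id

Result:
name     | category 
---------+----------
Router   | Furniture
Lamp     | Furniture
Phone    | Supplies 
Laptop   | Furniture
Tablet   | Toys     
Notebook | NULL     


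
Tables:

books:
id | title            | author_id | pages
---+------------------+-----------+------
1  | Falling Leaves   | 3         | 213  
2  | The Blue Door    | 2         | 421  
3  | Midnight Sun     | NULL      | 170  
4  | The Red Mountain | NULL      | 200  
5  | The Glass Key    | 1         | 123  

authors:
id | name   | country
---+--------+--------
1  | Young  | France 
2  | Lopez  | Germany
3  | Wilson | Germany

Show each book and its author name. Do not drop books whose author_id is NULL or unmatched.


LEFT JOIN keeps every row from books (the left table); where author_id has no match in authors, the author columns become NULL. Walk through each book:
  - book 1 (Falling Leaves): author_id=3 -> matches Wilson
  - book 2 (The Blue Door): author_id=2 -> matches Lopez
  - book 3 (Midnight Sun): author_id=NULL, no match -> kept with NULL
  - book 4 (The Red Mountain): author_id=NULL, no match -> kept with NULL
  - book 5 (The Glass Key): author_id=1 -> matches Young
All 5 rows appear; 2 have NULL author.

SQL:
SELECT a.title, b.name AS author
FROM books a
LEFT JOIN authors b ON a.author_id = b.id

Result:
title            | author
-----------------+-------
Falling Leaves   | Wilson
The Blue Door    | Lopez 
Midnight Sun     | NULL  
The Red Mountain | NULL  
The Glass Key    | Young 


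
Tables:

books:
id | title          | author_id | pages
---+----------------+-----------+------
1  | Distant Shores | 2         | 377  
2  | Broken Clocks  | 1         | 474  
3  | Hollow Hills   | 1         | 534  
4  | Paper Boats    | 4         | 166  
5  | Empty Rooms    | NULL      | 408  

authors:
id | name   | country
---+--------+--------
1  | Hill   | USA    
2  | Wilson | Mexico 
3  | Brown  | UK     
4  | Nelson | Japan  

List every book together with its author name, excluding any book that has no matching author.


INNER JOIN keeps only books rows whose author_id matches an id in authors. Walk through each book:
  - book 1 (Distant Shores): author_id=2 -> matches Wilson
  - book 2 (Broken Clocks): author_id=1 -> matches Hill
  - book 3 (Hollow Hills): author_id=1 -> matches Hill
  - book 4 (Paper Boats): author_id=4 -> matches Nelson
  - book 5 (Empty Rooms): author_id=NULL, no match -> dropped
So 1 of 5 rows is dropped.

SQL:
SELECT a.title, b.name AS author
FROM books a
INNER JOIN authors b ON a.author_id = b.id

Result:
title          | author
---------------+-------
Distant Shores | Wilson
Broken Clocks  | Hill  
Hollow Hills   | Hill  
Paper Boats    | Nelson


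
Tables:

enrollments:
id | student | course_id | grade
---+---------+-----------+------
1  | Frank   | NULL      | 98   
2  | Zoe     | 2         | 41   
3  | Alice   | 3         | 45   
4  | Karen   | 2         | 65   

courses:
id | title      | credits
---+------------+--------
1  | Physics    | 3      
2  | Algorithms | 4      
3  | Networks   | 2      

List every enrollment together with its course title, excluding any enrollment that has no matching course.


INNER JOIN keeps only enrollments rows whose course_id matches an id in courses. Walk through each enrollment:
  - enrollment 1 (Frank): course_id=NULL, no match -> dropped
  - enrollment 2 (Zoe): course_id=2 -> matches Algorithms
  - enrollment 3 (Alice): course_id=3 -> matches Networks
  - enrollment 4 (Karen): course_id=2 -> matches Algorithms
So 1 of 4 rows is dropped.

SQL:
SELECT a.student, b.title AS course
FROM enrollments a
INNER JOIN courses b ON a.course_id = b.id

Result:
student | course    
--------+-----------
Zoe     | Algorithms
Alice   | Networks  
Karen   | Algorithms


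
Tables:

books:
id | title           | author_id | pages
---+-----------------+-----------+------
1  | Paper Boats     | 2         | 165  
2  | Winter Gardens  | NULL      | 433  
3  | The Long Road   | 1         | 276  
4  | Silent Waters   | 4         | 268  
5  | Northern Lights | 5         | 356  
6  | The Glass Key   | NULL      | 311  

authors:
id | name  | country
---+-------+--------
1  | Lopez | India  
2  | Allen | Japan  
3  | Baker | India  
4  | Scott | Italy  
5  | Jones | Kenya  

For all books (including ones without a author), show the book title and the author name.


LEFT JOIN keeps every row from books (the left table); where author_id has no match in authors, the author columns become NULL. Walk through each book:
  - book 1 (Paper Boats): author_id=2 -> matches Allen
  - book 2 (Winter Gardens): author_id=NULL, no match -> kept with NULL
  - book 3 (The Long Road): author_id=1 -> matches Lopez
  - book 4 (Silent Waters): author_id=4 -> matches Scott
  - book 5 (Northern Lights): author_id=5 -> matches Jones
  - book 6 (The Glass Key): author_id=NULL, no match -> kept with NULL
All 6 rows appear; 2 have NULL author.

SQL:
SELECT a.title, b.name AS author
FROM books a
LEFT JOIN authors b ON a.author_id = b.id

Result:
title           | author
----------------+-------
Paper Boats     | Allen 
Winter Gardens  | NULL  
The Long Road   | Lopez 
Silent Waters   | Scott 
Northern Lights | Jones 
The Glass Key   | NULL  


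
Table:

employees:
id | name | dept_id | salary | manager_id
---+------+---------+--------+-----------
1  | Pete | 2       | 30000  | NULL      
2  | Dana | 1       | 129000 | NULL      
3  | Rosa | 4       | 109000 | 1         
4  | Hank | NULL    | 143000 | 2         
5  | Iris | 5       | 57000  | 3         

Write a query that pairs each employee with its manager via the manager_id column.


This is a self-join: employees is joined to a second copy of itself, matching each row's manager_id to another row's id. Use LEFT JOIN so rows with manager_id=NULL are kept.
  - employee 1 (Pete): manager_id=NULL -> NULL
  - employee 2 (Dana): manager_id=NULL -> NULL
  - employee 3 (Rosa): manager_id=1 -> Pete
  - employee 4 (Hank): manager_id=2 -> Dana
  - employee 5 (Iris): manager_id=3 -> Rosa

SQL:
SELECT a.name AS item, b.name AS manager
FROM employees a
LEFT JOIN employees b ON a.manager_id = b.id

Result:
item | manager
-----+--------
Pete | NULL   
Dana | NULL   
Rosa | Pete   
Hank | Dana   
Iris | Rosa   


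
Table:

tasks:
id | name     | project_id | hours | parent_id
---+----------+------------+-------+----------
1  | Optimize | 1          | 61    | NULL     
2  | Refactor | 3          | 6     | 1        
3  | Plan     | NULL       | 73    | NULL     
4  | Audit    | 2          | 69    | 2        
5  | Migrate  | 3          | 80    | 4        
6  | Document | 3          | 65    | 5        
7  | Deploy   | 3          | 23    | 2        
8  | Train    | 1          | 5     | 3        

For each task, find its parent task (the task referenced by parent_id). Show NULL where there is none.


This is a self-join: tasks is joined to a second copy of itself, matching each row's parent_id to another row's id. Use LEFT JOIN so rows with parent_id=NULL are kept.
  - task 1 (Optimize): parent_id=NULL -> NULL
  - task 2 (Refactor): parent_id=1 -> Optimize
  - task 3 (Plan): parent_id=NULL -> NULL
  - task 4 (Audit): parent_id=2 -> Refactor
  - task 5 (Migrate): parent_id=4 -> Audit
  - task 6 (Document): parent_id=5 -> Migrate
  - task 7 (Deploy): parent_id=2 -> Refactor
  - task 8 (Train): parent_id=3 -> Plan

SQL:
SELECT a.name AS item, b.name AS parent
FROM tasks a
LEFT JOIN tasks b ON a.parent_id = b.id

Result:
item     | parent  
---------+---------
Optimize | NULL    
Refactor | Optimize
Plan     | NULL    
Audit    | Refactor
Migrate  | Audit   
Document | Migrate 
Deploy   | Refactor
Train    | Plan    


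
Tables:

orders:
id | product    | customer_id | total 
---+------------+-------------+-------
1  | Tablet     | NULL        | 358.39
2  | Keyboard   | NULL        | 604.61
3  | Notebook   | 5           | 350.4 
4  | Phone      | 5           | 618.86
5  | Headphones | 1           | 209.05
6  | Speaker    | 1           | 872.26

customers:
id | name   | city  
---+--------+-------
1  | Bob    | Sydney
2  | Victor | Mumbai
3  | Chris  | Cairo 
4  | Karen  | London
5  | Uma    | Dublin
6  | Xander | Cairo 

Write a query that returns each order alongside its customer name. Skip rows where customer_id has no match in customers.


INNER JOIN keeps only orders rows whose customer_id matches an id in customers. Walk through each order:
  - order 1 (Tablet): customer_id=NULL, no match -> dropped
  - order 2 (Keyboard): customer_id=NULL, no match -> dropped
  - order 3 (Notebook): customer_id=5 -> matches Uma
  - order 4 (Phone): customer_id=5 -> matches Uma
  - order 5 (Headphones): customer_id=1 -> matches Bob
  - order 6 (Speaker): customer_id=1 -> matches Bob
So 2 of 6 rows are dropped.

SQL:
SELECT a.product, b.name AS customer
FROM orders a
INNER JOIN customers b ON a.customer_id = b.id

Result:
product    | customer
-----------+---------
Notebook   | Uma     
Phone      | Uma     
Headphones | Bob     
Speaker    | Bob     


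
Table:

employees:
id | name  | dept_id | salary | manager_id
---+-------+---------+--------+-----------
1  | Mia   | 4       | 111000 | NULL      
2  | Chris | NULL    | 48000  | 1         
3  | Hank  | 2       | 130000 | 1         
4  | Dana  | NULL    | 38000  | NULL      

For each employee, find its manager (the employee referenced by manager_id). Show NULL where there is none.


This is a self-join: employees is joined to a second copy of itself, matching each row's manager_id to another row's id. Use LEFT JOIN so rows with manager_id=NULL are kept.
  - employee 1 (Mia): manager_id=NULL -> NULL
  - employee 2 (Chris): manager_id=1 -> Mia
  - employee 3 (Hank): manager_id=1 -> Mia
  - employee 4 (Dana): manager_id=NULL -> NULL

SQL:
SELECT a.name AS item, b.name AS manager
FROM employees a
LEFT JOIN employees b ON a.manager_id = b.id

Result:
item  | manager
------+--------
Mia   | NULL   
Chris | Mia    
Hank  | Mia    
Dana  | NULL   


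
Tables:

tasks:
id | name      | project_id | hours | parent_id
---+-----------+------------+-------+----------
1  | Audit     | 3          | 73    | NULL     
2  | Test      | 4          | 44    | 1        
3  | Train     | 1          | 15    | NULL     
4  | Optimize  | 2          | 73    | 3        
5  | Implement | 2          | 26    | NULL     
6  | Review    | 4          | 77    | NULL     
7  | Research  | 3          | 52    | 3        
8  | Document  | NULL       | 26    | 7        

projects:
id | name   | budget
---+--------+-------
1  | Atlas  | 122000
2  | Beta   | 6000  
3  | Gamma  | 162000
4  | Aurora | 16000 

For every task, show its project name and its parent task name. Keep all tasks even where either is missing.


Two LEFT JOINs from the same base table tasks: one to projects via project_id, one to tasks itself via parent_id. Both are LEFT so every task is preserved.
Match against projects:
  - task 1 (Audit): project_id=3 -> matches Gamma
  - task 2 (Test): project_id=4 -> matches Aurora
  - task 3 (Train): project_id=1 -> matches Atlas
  - task 4 (Optimize): project_id=2 -> matches Beta
  - task 5 (Implement): project_id=2 -> matches Beta
  - task 6 (Review): project_id=4 -> matches Aurora
  - task 7 (Research): project_id=3 -> matches Gamma
  - task 8 (Document): project_id=NULL, no match -> kept with NULL
Match against tasks (self):
  - task 1 (Audit): parent_id=NULL -> NULL
  - task 2 (Test): parent_id=1 -> Audit
  - task 3 (Train): parent_id=NULL -> NULL
  - task 4 (Optimize): parent_id=3 -> Train
  - task 5 (Implement): parent_id=NULL -> NULL
  - task 6 (Review): parent_id=NULL -> NULL
  - task 7 (Research): parent_id=3 -> Train
  - task 8 (Document): parent_id=7 -> Research

SQL:
SELECT a.name, b.name AS project, c.name AS parent
FROM tasks a
LEFT JOIN projects b ON a.project_id = b.id
LEFT JOIN tasks c ON a.parent_id = c.id

Result:
name      | project | parent  
----------+---------+---------
Audit     | Gamma   | NULL    
Test      | Aurora  | Audit   
Train     | Atlas   | NULL    
Optimize  | Beta    | Train   
Implement | Beta    | NULL    
Review    | Aurora  | NULL    
Research  | Gamma   | Train   
Document  | NULL    | Research


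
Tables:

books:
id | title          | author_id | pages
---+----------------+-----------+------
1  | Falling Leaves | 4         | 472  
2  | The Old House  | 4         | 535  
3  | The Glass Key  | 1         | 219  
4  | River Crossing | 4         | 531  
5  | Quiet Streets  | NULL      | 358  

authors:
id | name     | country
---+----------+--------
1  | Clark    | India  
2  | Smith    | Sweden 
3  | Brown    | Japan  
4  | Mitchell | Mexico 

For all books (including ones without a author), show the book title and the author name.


LEFT JOIN keeps every row from books (the left table); where author_id has no match in authors, the author columns become NULL. Walk through each book:
  - book 1 (Falling Leaves): author_id=4 -> matches Mitchell
  - book 2 (The Old House): author_id=4 -> matches Mitchell
  - book 3 (The Glass Key): author_id=1 -> matches Clark
  - book 4 (River Crossing): author_id=4 -> matches Mitchell
  - book 5 (Quiet Streets): author_id=NULL, no match -> kept with NULL
All 5 rows appear; 1 has NULL author.

SQL:
SELECT a.title, b.name AS author
FROM books a
LEFT JOIN authors b ON a.author_id = b.id

Result:
title          | author  
---------------+---------
Falling Leaves | Mitchell
The Old House  | Mitchell
The Glass Key  | Clark   
River Crossing | Mitchell
Quiet Streets  | NULL    


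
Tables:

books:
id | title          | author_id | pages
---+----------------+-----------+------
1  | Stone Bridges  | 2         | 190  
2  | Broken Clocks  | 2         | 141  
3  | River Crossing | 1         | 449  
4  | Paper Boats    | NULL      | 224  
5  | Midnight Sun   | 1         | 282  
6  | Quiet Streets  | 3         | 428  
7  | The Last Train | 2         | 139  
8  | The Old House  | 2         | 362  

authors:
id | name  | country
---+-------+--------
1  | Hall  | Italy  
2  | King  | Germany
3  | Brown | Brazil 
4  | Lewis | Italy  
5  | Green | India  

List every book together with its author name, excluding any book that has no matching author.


INNER JOIN keeps only books rows whose author_id matches an id in authors. Walk through each book:
  - book 1 (Stone Bridges): author_id=2 -> matches King
  - book 2 (Broken Clocks): author_id=2 -> matches King
  - book 3 (River Crossing): author_id=1 -> matches Hall
  - book 4 (Paper Boats): author_id=NULL, no match -> dropped
  - book 5 (Midnight Sun): author_id=1 -> matches Hall
  - book 6 (Quiet Streets): author_id=3 -> matches Brown
  - book 7 (The Last Train): author_id=2 -> matches King
  - book 8 (The Old House): author_id=2 -> matches King
So 1 of 8 rows is dropped.

SQL:
SELECT a.title, b.name AS author
FROM books a
INNER JOIN authors b ON a.author_id = b.id

Result:
title          | author
---------------+-------
Stone Bridges  | King  
Broken Clocks  | King  
River Crossing | Hall  
Midnight Sun   | Hall  
Quiet Streets  | Brown 
The Last Train | King  
The Old House  | King  


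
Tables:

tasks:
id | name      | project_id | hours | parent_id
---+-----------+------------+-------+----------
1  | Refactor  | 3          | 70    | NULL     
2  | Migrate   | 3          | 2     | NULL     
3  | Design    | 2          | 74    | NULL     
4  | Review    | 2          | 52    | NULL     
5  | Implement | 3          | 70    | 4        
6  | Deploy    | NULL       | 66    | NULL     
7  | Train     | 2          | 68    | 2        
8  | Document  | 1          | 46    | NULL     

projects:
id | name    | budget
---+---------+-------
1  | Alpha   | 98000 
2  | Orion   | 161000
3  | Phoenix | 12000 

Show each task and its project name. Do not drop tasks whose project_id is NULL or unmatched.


LEFT JOIN keeps every row from tasks (the left table); where project_id has no match in projects, the project columns become NULL. Walk through each task:
  - task 1 (Refactor): project_id=3 -> matches Phoenix
  - task 2 (Migrate): project_id=3 -> matches Phoenix
  - task 3 (Design): project_id=2 -> matches Orion
  - task 4 (Review): project_id=2 -> matches Orion
  - task 5 (Implement): project_id=3 -> matches Phoenix
  - task 6 (Deploy): project_id=NULL, no match -> kept with NULL
  - task 7 (Train): project_id=2 -> matches Orion
  - task 8 (Document): project_id=1 -> matches Alpha
All 8 rows appear; 1 has NULL project.

SQL:
SELECT a.name, b.name AS project
FROM tasks a
LEFT JOIN projects b ON a.project_id = b.id

Result:
name      | project
----------+--------
Refactor  | Phoenix
Migrate   | Phoenix
Design    | Orion  
Review    | Orion  
Implement | Phoenix
Deploy    | NULL   
Train     | Orion  
Document  | Alpha  


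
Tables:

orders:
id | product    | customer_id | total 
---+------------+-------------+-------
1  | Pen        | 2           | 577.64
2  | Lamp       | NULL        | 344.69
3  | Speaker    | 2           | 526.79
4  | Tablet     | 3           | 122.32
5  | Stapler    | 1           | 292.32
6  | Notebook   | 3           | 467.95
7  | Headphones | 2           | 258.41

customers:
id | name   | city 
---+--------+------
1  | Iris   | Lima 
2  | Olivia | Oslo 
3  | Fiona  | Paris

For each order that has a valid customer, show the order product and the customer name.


INNER JOIN keeps only orders rows whose customer_id matches an id in customers. Walk through each order:
  - order 1 (Pen): customer_id=2 -> matches Olivia
  - order 2 (Lamp): customer_id=NULL, no match -> dropped
  - order 3 (Speaker): customer_id=2 -> matches Olivia
  - order 4 (Tablet): customer_id=3 -> matches Fiona
  - order 5 (Stapler): customer_id=1 -> matches Iris
  - order 6 (Notebook): customer_id=3 -> matches Fiona
  - order 7 (Headphones): customer_id=2 -> matches Olivia
So 1 of 7 rows is dropped.

SQL:
SELECT a.product, b.name AS customer
FROM orders a
INNER JOIN customers b ON a.customer_id = b.id

Result:
product    | customer
-----------+---------
Pen        | Olivia  
Speaker    | Olivia  
Tablet     | Fiona   
Stapler    | Iris    
Notebook   | Fiona   
Headphones | Olivia  


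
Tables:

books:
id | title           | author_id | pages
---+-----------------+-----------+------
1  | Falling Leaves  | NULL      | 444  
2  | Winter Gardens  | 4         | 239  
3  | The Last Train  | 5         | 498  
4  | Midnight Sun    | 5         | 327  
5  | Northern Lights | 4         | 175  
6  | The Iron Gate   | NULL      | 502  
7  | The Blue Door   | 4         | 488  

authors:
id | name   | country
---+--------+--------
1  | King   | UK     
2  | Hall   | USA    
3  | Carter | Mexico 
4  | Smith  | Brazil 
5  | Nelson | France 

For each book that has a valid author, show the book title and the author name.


INNER JOIN keeps only books rows whose author_id matches an id in authors. Walk through each book:
  - book 1 (Falling Leaves): author_id=NULL, no match -> dropped
  - book 2 (Winter Gardens): author_id=4 -> matches Smith
  - book 3 (The Last Train): author_id=5 -> matches Nelson
  - book 4 (Midnight Sun): author_id=5 -> matches Nelson
  - book 5 (Northern Lights): author_id=4 -> matches Smith
  - book 6 (The Iron Gate): author_id=NULL, no match -> dropped
  - book 7 (The Blue Door): author_id=4 -> matches Smith
So 2 of 7 rows are dropped.

SQL:
SELECT a.title, b.name AS author
FROM books a
INNER JOIN authors b ON a.author_id = b.id

Result:
title           | author
----------------+-------
Winter Gardens  | Smith 
The Last Train  | Nelson
Midnight Sun    | Nelson
Northern Lights | Smith 
The Blue Door   | Smith 
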